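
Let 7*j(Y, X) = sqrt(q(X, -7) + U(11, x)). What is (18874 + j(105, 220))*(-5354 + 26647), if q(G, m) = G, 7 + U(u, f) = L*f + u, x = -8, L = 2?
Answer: 401884082 + 85172*sqrt(13)/7 ≈ 4.0193e+8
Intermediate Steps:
U(u, f) = -7 + u + 2*f (U(u, f) = -7 + (2*f + u) = -7 + (u + 2*f) = -7 + u + 2*f)
j(Y, X) = sqrt(-12 + X)/7 (j(Y, X) = sqrt(X + (-7 + 11 + 2*(-8)))/7 = sqrt(X + (-7 + 11 - 16))/7 = sqrt(X - 12)/7 = sqrt(-12 + X)/7)
(18874 + j(105, 220))*(-5354 + 26647) = (18874 + sqrt(-12 + 220)/7)*(-5354 + 26647) = (18874 + sqrt(208)/7)*21293 = (18874 + (4*sqrt(13))/7)*21293 = (18874 + 4*sqrt(13)/7)*21293 = 401884082 + 85172*sqrt(13)/7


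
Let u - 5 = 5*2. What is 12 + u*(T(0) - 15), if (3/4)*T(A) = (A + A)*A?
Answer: -213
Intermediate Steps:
T(A) = 8*A²/3 (T(A) = 4*((A + A)*A)/3 = 4*((2*A)*A)/3 = 4*(2*A²)/3 = 8*A²/3)
u = 15 (u = 5 + 5*2 = 5 + 10 = 15)
12 + u*(T(0) - 15) = 12 + 15*((8/3)*0² - 15) = 12 + 15*((8/3)*0 - 15) = 12 + 15*(0 - 15) = 12 + 15*(-15) = 12 - 225 = -213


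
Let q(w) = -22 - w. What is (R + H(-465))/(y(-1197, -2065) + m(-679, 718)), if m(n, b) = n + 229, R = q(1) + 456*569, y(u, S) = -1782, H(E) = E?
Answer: -32372/279 ≈ -116.03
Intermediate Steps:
R = 259441 (R = (-22 - 1*1) + 456*569 = (-22 - 1) + 259464 = -23 + 259464 = 259441)
m(n, b) = 229 + n
(R + H(-465))/(y(-1197, -2065) + m(-679, 718)) = (259441 - 465)/(-1782 + (229 - 679)) = 258976/(-1782 - 450) = 258976/(-2232) = 258976*(-1/2232) = -32372/279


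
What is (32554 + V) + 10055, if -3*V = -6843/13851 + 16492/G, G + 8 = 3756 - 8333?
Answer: 386578476352/9072405 ≈ 42610.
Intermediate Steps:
G = -4585 (G = -8 + (3756 - 8333) = -8 - 4577 = -4585)
V = 12371707/9072405 (V = -(-6843/13851 + 16492/(-4585))/3 = -(-6843*1/13851 + 16492*(-1/4585))/3 = -(-2281/4617 - 2356/655)/3 = -⅓*(-12371707/3024135) = 12371707/9072405 ≈ 1.3637)
(32554 + V) + 10055 = (32554 + 12371707/9072405) + 10055 = 295355444077/9072405 + 10055 = 386578476352/9072405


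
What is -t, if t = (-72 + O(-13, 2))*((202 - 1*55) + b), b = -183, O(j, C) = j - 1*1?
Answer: -3096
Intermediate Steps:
O(j, C) = -1 + j (O(j, C) = j - 1 = -1 + j)
t = 3096 (t = (-72 + (-1 - 13))*((202 - 1*55) - 183) = (-72 - 14)*((202 - 55) - 183) = -86*(147 - 183) = -86*(-36) = 3096)
-t = -1*3096 = -3096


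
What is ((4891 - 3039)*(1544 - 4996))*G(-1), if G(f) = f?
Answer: 6393104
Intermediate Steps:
((4891 - 3039)*(1544 - 4996))*G(-1) = ((4891 - 3039)*(1544 - 4996))*(-1) = (1852*(-3452))*(-1) = -6393104*(-1) = 6393104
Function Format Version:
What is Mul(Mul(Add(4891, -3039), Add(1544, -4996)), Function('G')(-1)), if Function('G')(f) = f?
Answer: 6393104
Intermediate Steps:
Mul(Mul(Add(4891, -3039), Add(1544, -4996)), Function('G')(-1)) = Mul(Mul(Add(4891, -3039), Add(1544, -4996)), -1) = Mul(Mul(1852, -3452), -1) = Mul(-6393104, -1) = 6393104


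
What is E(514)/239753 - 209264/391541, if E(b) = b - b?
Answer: -209264/391541 ≈ -0.53446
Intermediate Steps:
E(b) = 0
E(514)/239753 - 209264/391541 = 0/239753 - 209264/391541 = 0*(1/239753) - 209264*1/391541 = 0 - 209264/391541 = -209264/391541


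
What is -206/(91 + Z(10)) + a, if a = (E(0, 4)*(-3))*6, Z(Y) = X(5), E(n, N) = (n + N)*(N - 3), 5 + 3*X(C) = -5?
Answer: -19554/263 ≈ -74.350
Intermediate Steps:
X(C) = -10/3 (X(C) = -5/3 + (⅓)*(-5) = -5/3 - 5/3 = -10/3)
E(n, N) = (-3 + N)*(N + n) (E(n, N) = (N + n)*(-3 + N) = (-3 + N)*(N + n))
Z(Y) = -10/3
a = -72 (a = ((4² - 3*4 - 3*0 + 4*0)*(-3))*6 = ((16 - 12 + 0 + 0)*(-3))*6 = (4*(-3))*6 = -12*6 = -72)
-206/(91 + Z(10)) + a = -206/(91 - 10/3) - 72 = -206/263/3 - 72 = -206*3/263 - 72 = -618/263 - 72 = -19554/263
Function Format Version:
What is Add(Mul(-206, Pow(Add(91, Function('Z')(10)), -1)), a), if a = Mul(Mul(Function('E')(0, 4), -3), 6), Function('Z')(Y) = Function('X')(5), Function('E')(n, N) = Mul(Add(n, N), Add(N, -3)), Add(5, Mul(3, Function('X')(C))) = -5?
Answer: Rational(-19554, 263) ≈ -74.350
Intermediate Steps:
Function('X')(C) = Rational(-10, 3) (Function('X')(C) = Add(Rational(-5, 3), Mul(Rational(1, 3), -5)) = Add(Rational(-5, 3), Rational(-5, 3)) = Rational(-10, 3))
Function('E')(n, N) = Mul(Add(-3, N), Add(N, n)) (Function('E')(n, N) = Mul(Add(N, n), Add(-3, N)) = Mul(Add(-3, N), Add(N, n)))
Function('Z')(Y) = Rational(-10, 3)
a = -72 (a = Mul(Mul(Add(Pow(4, 2), Mul(-3, 4), Mul(-3, 0), Mul(4, 0)), -3), 6) = Mul(Mul(Add(16, -12, 0, 0), -3), 6) = Mul(Mul(4, -3), 6) = Mul(-12, 6) = -72)
Add(Mul(-206, Pow(Add(91, Function('Z')(10)), -1)), a) = Add(Mul(-206, Pow(Add(91, Rational(-10, 3)), -1)), -72) = Add(Mul(-206, Pow(Rational(263, 3), -1)), -72) = Add(Mul(-206, Rational(3, 263)), -72) = Add(Rational(-618, 263), -72) = Rational(-19554, 263)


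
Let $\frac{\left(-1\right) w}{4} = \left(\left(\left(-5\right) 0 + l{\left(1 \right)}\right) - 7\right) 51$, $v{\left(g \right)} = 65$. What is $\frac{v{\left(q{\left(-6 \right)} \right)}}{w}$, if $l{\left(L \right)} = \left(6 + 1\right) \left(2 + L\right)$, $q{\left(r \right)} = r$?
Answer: $- \frac{65}{2856} \approx -0.022759$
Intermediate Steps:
$l{\left(L \right)} = 14 + 7 L$ ($l{\left(L \right)} = 7 \left(2 + L\right) = 14 + 7 L$)
$w = -2856$ ($w = - 4 \left(\left(\left(-5\right) 0 + \left(14 + 7 \cdot 1\right)\right) - 7\right) 51 = - 4 \left(\left(0 + \left(14 + 7\right)\right) - 7\right) 51 = - 4 \left(\left(0 + 21\right) - 7\right) 51 = - 4 \left(21 - 7\right) 51 = - 4 \cdot 14 \cdot 51 = \left(-4\right) 714 = -2856$)
$\frac{v{\left(q{\left(-6 \right)} \right)}}{w} = \frac{65}{-2856} = 65 \left(- \frac{1}{2856}\right) = - \frac{65}{2856}$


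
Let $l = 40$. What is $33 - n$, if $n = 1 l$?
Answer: $-7$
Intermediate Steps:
$n = 40$ ($n = 1 \cdot 40 = 40$)
$33 - n = 33 - 40 = -7$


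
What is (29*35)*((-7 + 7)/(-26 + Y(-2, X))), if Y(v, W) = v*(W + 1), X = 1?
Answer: 0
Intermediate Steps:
Y(v, W) = v*(1 + W)
(29*35)*((-7 + 7)/(-26 + Y(-2, X))) = (29*35)*((-7 + 7)/(-26 - 2*(1 + 1))) = 1015*(0/(-26 - 2*2)) = 1015*(0/(-26 - 4)) = 1015*(0/(-30)) = 1015*(0*(-1/30)) = 1015*0 = 0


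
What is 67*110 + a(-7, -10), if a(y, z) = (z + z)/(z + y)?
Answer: 125310/17 ≈ 7371.2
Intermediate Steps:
a(y, z) = 2*z/(y + z) (a(y, z) = (2*z)/(y + z) = 2*z/(y + z))
67*110 + a(-7, -10) = 67*110 + 2*(-10)/(-7 - 10) = 7370 + 2*(-10)/(-17) = 7370 + 2*(-10)*(-1/17) = 7370 + 20/17 = 125310/17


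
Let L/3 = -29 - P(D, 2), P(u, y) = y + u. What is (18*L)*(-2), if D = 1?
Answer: 3456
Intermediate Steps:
P(u, y) = u + y
L = -96 (L = 3*(-29 - (1 + 2)) = 3*(-29 - 1*3) = 3*(-29 - 3) = 3*(-32) = -96)
(18*L)*(-2) = (18*(-96))*(-2) = -1728*(-2) = 3456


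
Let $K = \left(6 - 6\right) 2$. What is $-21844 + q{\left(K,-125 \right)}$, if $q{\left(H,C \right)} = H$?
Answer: $-21844$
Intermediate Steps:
$K = 0$ ($K = 0 \cdot 2 = 0$)
$-21844 + q{\left(K,-125 \right)} = -21844 + 0 = -21844$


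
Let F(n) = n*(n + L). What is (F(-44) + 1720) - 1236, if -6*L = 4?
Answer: 7348/3 ≈ 2449.3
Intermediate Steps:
L = -⅔ (L = -⅙*4 = -⅔ ≈ -0.66667)
F(n) = n*(-⅔ + n) (F(n) = n*(n - ⅔) = n*(-⅔ + n))
(F(-44) + 1720) - 1236 = ((⅓)*(-44)*(-2 + 3*(-44)) + 1720) - 1236 = ((⅓)*(-44)*(-2 - 132) + 1720) - 1236 = ((⅓)*(-44)*(-134) + 1720) - 1236 = (5896/3 + 1720) - 1236 = 11056/3 - 1236 = 7348/3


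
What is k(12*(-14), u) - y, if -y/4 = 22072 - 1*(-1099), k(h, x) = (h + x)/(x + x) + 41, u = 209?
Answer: 38759091/418 ≈ 92725.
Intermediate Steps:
k(h, x) = 41 + (h + x)/(2*x) (k(h, x) = (h + x)/((2*x)) + 41 = (h + x)*(1/(2*x)) + 41 = (h + x)/(2*x) + 41 = 41 + (h + x)/(2*x))
y = -92684 (y = -4*(22072 - 1*(-1099)) = -4*(22072 + 1099) = -4*23171 = -92684)
k(12*(-14), u) - y = (½)*(12*(-14) + 83*209)/209 - 1*(-92684) = (½)*(1/209)*(-168 + 17347) + 92684 = (½)*(1/209)*17179 + 92684 = 17179/418 + 92684 = 38759091/418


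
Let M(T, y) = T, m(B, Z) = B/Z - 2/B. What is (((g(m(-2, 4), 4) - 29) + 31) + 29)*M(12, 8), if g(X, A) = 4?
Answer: 420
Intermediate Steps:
m(B, Z) = -2/B + B/Z
(((g(m(-2, 4), 4) - 29) + 31) + 29)*M(12, 8) = (((4 - 29) + 31) + 29)*12 = ((-25 + 31) + 29)*12 = (6 + 29)*12 = 35*12 = 420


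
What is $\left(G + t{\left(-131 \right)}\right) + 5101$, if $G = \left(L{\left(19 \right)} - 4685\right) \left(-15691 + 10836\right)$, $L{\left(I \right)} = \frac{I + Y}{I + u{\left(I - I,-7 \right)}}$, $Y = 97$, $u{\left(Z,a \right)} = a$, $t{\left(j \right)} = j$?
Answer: $\frac{68111140}{3} \approx 2.2704 \cdot 10^{7}$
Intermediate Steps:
$L{\left(I \right)} = \frac{97 + I}{-7 + I}$ ($L{\left(I \right)} = \frac{I + 97}{I - 7} = \frac{97 + I}{-7 + I}$)
$G = \frac{68096230}{3}$ ($G = \left(\frac{97 + 19}{-7 + 19} - 4685\right) \left(-15691 + 10836\right) = \left(\frac{1}{12} \cdot 116 - 4685\right) \left(-4855\right) = \left(\frac{29}{3} - 4685\right) \left(-4855\right) = \left(- \frac{14026}{3}\right) \left(-4855\right) = \frac{68096230}{3} \approx 2.2699 \cdot 10^{7}$)
$\left(G + t{\left(-131 \right)}\right) + 5101 = \left(\frac{68096230}{3} - 131\right) + 5101 = \frac{68095837}{3} + 5101 = \frac{68111140}{3}$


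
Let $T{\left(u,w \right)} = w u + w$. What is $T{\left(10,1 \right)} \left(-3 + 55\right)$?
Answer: $572$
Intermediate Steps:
$T{\left(u,w \right)} = w + u w$ ($T{\left(u,w \right)} = u w + w = w + u w$)
$T{\left(10,1 \right)} \left(-3 + 55\right) = 1 \left(1 + 10\right) \left(-3 + 55\right) = 1 \cdot 11 \cdot 52 = 11 \cdot 52 = 572$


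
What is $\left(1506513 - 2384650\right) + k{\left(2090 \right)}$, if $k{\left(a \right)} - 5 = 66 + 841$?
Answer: $-877225$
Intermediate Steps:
$k{\left(a \right)} = 912$ ($k{\left(a \right)} = 5 + \left(66 + 841\right) = 5 + 907 = 912$)
$\left(1506513 - 2384650\right) + k{\left(2090 \right)} = \left(1506513 - 2384650\right) + 912 = -878137 + 912 = -877225$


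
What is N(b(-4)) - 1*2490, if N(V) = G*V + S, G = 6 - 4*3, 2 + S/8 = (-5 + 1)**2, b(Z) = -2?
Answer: -2366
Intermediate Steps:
S = 112 (S = -16 + 8*(-5 + 1)**2 = -16 + 8*(-4)**2 = -16 + 8*16 = -16 + 128 = 112)
G = -6 (G = 6 - 12 = -6)
N(V) = 112 - 6*V (N(V) = -6*V + 112 = 112 - 6*V)
N(b(-4)) - 1*2490 = (112 - 6*(-2)) - 1*2490 = (112 + 12) - 2490 = 124 - 2490 = -2366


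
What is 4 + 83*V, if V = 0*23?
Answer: 4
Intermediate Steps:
V = 0
4 + 83*V = 4 + 83*0 = 4 + 0 = 4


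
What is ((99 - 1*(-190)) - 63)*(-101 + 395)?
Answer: 66444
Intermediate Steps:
((99 - 1*(-190)) - 63)*(-101 + 395) = ((99 + 190) - 63)*294 = (289 - 63)*294 = 226*294 = 66444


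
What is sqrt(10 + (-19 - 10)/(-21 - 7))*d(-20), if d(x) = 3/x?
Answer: -3*sqrt(2163)/280 ≈ -0.49830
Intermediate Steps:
sqrt(10 + (-19 - 10)/(-21 - 7))*d(-20) = sqrt(10 + (-19 - 10)/(-21 - 7))*(3/(-20)) = sqrt(10 - 29/(-28))*(3*(-1/20)) = sqrt(10 - 29*(-1/28))*(-3/20) = sqrt(10 + 29/28)*(-3/20) = sqrt(309/28)*(-3/20) = (sqrt(2163)/14)*(-3/20) = -3*sqrt(2163)/280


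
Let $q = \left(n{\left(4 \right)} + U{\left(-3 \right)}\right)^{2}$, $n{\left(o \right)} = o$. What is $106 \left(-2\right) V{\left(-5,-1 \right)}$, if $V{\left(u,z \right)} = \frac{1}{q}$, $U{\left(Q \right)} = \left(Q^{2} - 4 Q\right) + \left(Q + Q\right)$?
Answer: $- \frac{212}{361} \approx -0.58726$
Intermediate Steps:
$U{\left(Q \right)} = Q^{2} - 2 Q$ ($U{\left(Q \right)} = \left(Q^{2} - 4 Q\right) + 2 Q = Q^{2} - 2 Q$)
$q = 361$ ($q = \left(4 - 3 \left(-2 - 3\right)\right)^{2} = \left(4 - -15\right)^{2} = \left(4 + 15\right)^{2} = 19^{2} = 361$)
$V{\left(u,z \right)} = \frac{1}{361}$
$106 \left(-2\right) V{\left(-5,-1 \right)} = 106 \left(-2\right) \frac{1}{361} = \left(-212\right) \frac{1}{361} = - \frac{212}{361}$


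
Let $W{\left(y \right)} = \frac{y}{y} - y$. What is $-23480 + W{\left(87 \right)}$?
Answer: $-23566$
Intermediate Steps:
$W{\left(y \right)} = 1 - y$
$-23480 + W{\left(87 \right)} = -23480 + \left(1 - 87\right) = -23480 - 86 = -23566$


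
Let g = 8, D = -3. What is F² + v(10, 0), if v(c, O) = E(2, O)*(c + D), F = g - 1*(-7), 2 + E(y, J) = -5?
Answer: 176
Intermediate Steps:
E(y, J) = -7 (E(y, J) = -2 - 5 = -7)
F = 15 (F = 8 - 1*(-7) = 8 + 7 = 15)
v(c, O) = 21 - 7*c (v(c, O) = -7*(c - 3) = -7*(-3 + c) = 21 - 7*c)
F² + v(10, 0) = 15² + (21 - 7*10) = 225 + (21 - 70) = 225 - 49 = 176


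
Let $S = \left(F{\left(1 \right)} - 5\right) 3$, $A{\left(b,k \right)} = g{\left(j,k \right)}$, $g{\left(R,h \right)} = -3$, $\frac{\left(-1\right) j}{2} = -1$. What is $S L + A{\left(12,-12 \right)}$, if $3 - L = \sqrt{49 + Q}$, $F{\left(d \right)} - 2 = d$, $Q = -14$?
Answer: $-21 + 6 \sqrt{35} \approx 14.496$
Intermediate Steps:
$F{\left(d \right)} = 2 + d$
$j = 2$ ($j = \left(-2\right) \left(-1\right) = 2$)
$L = 3 - \sqrt{35}$ ($L = 3 - \sqrt{49 - 14} = 3 - \sqrt{35} \approx -2.9161$)
$A{\left(b,k \right)} = -3$
$S = -6$ ($S = \left(\left(2 + 1\right) - 5\right) 3 = \left(3 - 5\right) 3 = \left(-2\right) 3 = -6$)
$S L + A{\left(12,-12 \right)} = - 6 \left(3 - \sqrt{35}\right) - 3 = \left(-18 + 6 \sqrt{35}\right) - 3 = -21 + 6 \sqrt{35}$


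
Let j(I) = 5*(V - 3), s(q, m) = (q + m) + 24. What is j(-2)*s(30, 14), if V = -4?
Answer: -2380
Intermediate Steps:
s(q, m) = 24 + m + q (s(q, m) = (m + q) + 24 = 24 + m + q)
j(I) = -35 (j(I) = 5*(-4 - 3) = 5*(-7) = -35)
j(-2)*s(30, 14) = -35*(24 + 14 + 30) = -35*68 = -2380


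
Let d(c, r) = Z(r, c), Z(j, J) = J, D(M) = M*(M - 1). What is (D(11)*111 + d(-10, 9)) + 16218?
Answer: 28418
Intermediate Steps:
D(M) = M*(-1 + M)
d(c, r) = c
(D(11)*111 + d(-10, 9)) + 16218 = ((11*(-1 + 11))*111 - 10) + 16218 = ((11*10)*111 - 10) + 16218 = (110*111 - 10) + 16218 = (12210 - 10) + 16218 = 12200 + 16218 = 28418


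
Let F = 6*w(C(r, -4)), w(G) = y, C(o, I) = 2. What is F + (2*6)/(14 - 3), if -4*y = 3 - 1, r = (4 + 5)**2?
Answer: -21/11 ≈ -1.9091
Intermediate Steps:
r = 81 (r = 9**2 = 81)
y = -1/2 (y = -(3 - 1)/4 = -1/4*2 = -1/2 ≈ -0.50000)
w(G) = -1/2
F = -3 (F = 6*(-1/2) = -3)
F + (2*6)/(14 - 3) = -3 + (2*6)/(14 - 3) = -3 + 12/11 = -21/11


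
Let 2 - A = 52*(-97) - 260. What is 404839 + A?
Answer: 410145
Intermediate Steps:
A = 5306 (A = 2 - (52*(-97) - 260) = 2 - (-5044 - 260) = 2 - 1*(-5304) = 2 + 5304 = 5306)
404839 + A = 404839 + 5306 = 410145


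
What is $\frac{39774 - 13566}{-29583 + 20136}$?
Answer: $- \frac{8736}{3149} \approx -2.7742$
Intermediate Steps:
$\frac{39774 - 13566}{-29583 + 20136} = \frac{26208}{-9447} = 26208 \left(- \frac{1}{9447}\right) = - \frac{8736}{3149}$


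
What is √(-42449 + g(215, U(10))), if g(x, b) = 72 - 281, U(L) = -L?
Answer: I*√42658 ≈ 206.54*I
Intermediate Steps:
g(x, b) = -209
√(-42449 + g(215, U(10))) = √(-42449 - 209) = √(-42658) = I*√42658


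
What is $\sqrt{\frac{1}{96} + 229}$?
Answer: $\frac{\sqrt{131910}}{24} \approx 15.133$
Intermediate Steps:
$\sqrt{\frac{1}{96} + 229} = \sqrt{\frac{21985}{96}} = \frac{\sqrt{131910}}{24}$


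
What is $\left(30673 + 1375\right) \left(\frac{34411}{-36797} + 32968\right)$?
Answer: $\frac{38877078996080}{36797} \approx 1.0565 \cdot 10^{9}$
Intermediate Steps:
$\left(30673 + 1375\right) \left(\frac{34411}{-36797} + 32968\right) = 32048 \left(34411 \left(- \frac{1}{36797}\right) + 32968\right) = 32048 \left(- \frac{34411}{36797} + 32968\right) = 32048 \cdot \frac{1213089085}{36797} = \frac{38877078996080}{36797}$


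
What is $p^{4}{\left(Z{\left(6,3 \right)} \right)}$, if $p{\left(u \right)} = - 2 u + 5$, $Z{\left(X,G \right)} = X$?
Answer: $2401$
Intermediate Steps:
$p{\left(u \right)} = 5 - 2 u$
$p^{4}{\left(Z{\left(6,3 \right)} \right)} = \left(5 - 12\right)^{4} = \left(-7\right)^{4} = 2401$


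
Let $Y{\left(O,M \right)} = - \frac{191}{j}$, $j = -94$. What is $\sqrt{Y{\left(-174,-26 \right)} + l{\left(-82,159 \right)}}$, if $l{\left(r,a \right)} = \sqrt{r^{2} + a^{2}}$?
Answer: $\frac{\sqrt{17954 + 8836 \sqrt{32005}}}{94} \approx 13.451$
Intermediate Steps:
$Y{\left(O,M \right)} = \frac{191}{94}$ ($Y{\left(O,M \right)} = - \frac{191}{-94} = \left(-191\right) \left(- \frac{1}{94}\right) = \frac{191}{94}$)
$l{\left(r,a \right)} = \sqrt{a^{2} + r^{2}}$
$\sqrt{Y{\left(-174,-26 \right)} + l{\left(-82,159 \right)}} = \sqrt{\frac{191}{94} + \sqrt{159^{2} + \left(-82\right)^{2}}} = \sqrt{\frac{191}{94} + \sqrt{25281 + 6724}} = \sqrt{\frac{191}{94} + \sqrt{32005}}$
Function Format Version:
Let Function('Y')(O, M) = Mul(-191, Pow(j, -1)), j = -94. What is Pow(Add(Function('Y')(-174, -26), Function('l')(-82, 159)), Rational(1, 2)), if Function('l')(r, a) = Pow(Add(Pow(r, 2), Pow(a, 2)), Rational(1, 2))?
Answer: Mul(Rational(1, 94), Pow(Add(17954, Mul(8836, Pow(32005, Rational(1, 2)))), Rational(1, 2))) ≈ 13.451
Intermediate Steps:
Function('Y')(O, M) = Rational(191, 94) (Function('Y')(O, M) = Mul(-191, Pow(-94, -1)) = Mul(-191, Rational(-1, 94)) = Rational(191, 94))
Function('l')(r, a) = Pow(Add(Pow(a, 2), Pow(r, 2)), Rational(1, 2))
Pow(Add(Function('Y')(-174, -26), Function('l')(-82, 159)), Rational(1, 2)) = Pow(Add(Rational(191, 94), Pow(Add(Pow(159, 2), Pow(-82, 2)), Rational(1, 2))), Rational(1, 2)) = Pow(Add(Rational(191, 94), Pow(Add(25281, 6724), Rational(1, 2))), Rational(1, 2)) = Pow(Add(Rational(191, 94), Pow(32005, Rational(1, 2))), Rational(1, 2))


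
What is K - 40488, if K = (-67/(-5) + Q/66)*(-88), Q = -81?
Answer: -207796/5 ≈ -41559.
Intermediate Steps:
K = -5356/5 (K = (-67/(-5) - 81/66)*(-88) = (-67*(-⅕) - 81*1/66)*(-88) = (67/5 - 27/22)*(-88) = (1339/110)*(-88) = -5356/5 ≈ -1071.2)
K - 40488 = -5356/5 - 40488 = -207796/5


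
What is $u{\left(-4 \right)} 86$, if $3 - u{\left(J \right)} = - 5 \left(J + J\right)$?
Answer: $-3182$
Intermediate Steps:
$u{\left(J \right)} = 3 + 10 J$ ($u{\left(J \right)} = 3 - - 5 \left(J + J\right) = 3 - - 5 \cdot 2 J = 3 - - 10 J = 3 + 10 J$)
$u{\left(-4 \right)} 86 = \left(3 + 10 \left(-4\right)\right) 86 = \left(3 - 40\right) 86 = \left(-37\right) 86 = -3182$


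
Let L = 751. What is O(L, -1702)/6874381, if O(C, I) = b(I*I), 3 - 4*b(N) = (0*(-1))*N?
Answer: 3/27497524 ≈ 1.0910e-7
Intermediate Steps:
b(N) = 3/4 (b(N) = 3/4 - 0*(-1)*N/4 = 3/4 - 0*N = 3/4 - 1/4*0 = 3/4 + 0 = 3/4)
O(C, I) = 3/4
O(L, -1702)/6874381 = (3/4)/6874381 = (3/4)*(1/6874381) = 3/27497524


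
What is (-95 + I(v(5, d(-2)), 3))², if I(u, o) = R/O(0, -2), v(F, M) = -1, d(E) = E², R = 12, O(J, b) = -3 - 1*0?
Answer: 9801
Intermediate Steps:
O(J, b) = -3 (O(J, b) = -3 + 0 = -3)
I(u, o) = -4 (I(u, o) = 12/(-3) = 12*(-⅓) = -4)
(-95 + I(v(5, d(-2)), 3))² = (-95 - 4)² = (-99)² = 9801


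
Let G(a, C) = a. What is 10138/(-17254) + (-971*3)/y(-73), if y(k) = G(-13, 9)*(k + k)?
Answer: -34751413/16374046 ≈ -2.1223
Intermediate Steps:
y(k) = -26*k (y(k) = -13*(k + k) = -26*k)
10138/(-17254) + (-971*3)/y(-73) = 10138/(-17254) + (-971*3)/((-26*(-73))) = 10138*(-1/17254) - 2913/1898 = -5069/8627 - 2913*1/1898 = -5069/8627 - 2913/1898 = -34751413/16374046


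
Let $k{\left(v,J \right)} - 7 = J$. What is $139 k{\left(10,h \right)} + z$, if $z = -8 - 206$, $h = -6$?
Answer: $-75$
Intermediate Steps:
$k{\left(v,J \right)} = 7 + J$
$z = -214$
$139 k{\left(10,h \right)} + z = 139 \left(7 - 6\right) - 214 = 139 \cdot 1 - 214 = 139 - 214 = -75$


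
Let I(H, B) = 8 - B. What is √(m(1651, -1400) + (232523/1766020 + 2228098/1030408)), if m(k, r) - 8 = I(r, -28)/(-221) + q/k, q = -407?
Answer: √25180287700014670202716002657690/1596066035268835 ≈ 3.1440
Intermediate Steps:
m(k, r) = 1732/221 - 407/k (m(k, r) = 8 + ((8 - 1*(-28))/(-221) - 407/k) = 8 + ((8 + 28)*(-1/221) - 407/k) = 8 + (36*(-1/221) - 407/k) = 8 + (-36/221 - 407/k) = 1732/221 - 407/k)
√(m(1651, -1400) + (232523/1766020 + 2228098/1030408)) = √((1732/221 - 407/1651) + (232523/1766020 + 2228098/1030408)) = √((1732/221 - 407*1/1651) + (232523*(1/1766020) + 2228098*(1/1030408))) = √((1732/221 - 407/1651) + (232523/1766020 + 1114049/515204)) = √(213045/28067 + 130451849667/56866285505) = √(15776469860016414/1596066035268835) = √25180287700014670202716002657690/1596066035268835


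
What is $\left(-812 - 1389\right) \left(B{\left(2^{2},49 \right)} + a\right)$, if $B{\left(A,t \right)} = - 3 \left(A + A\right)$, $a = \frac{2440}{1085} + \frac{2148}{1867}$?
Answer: $\frac{592574804}{13069} \approx 45342.0$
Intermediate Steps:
$a = \frac{1377212}{405139}$ ($a = 2440 \cdot \frac{1}{1085} + 2148 \cdot \frac{1}{1867} = \frac{488}{217} + \frac{2148}{1867} = \frac{1377212}{405139} \approx 3.3994$)
$B{\left(A,t \right)} = - 6 A$ ($B{\left(A,t \right)} = - 3 \cdot 2 A = - 6 A$)
$\left(-812 - 1389\right) \left(B{\left(2^{2},49 \right)} + a\right) = \left(-812 - 1389\right) \left(- 6 \cdot 2^{2} + \frac{1377212}{405139}\right) = - 2201 \left(\left(-6\right) 4 + \frac{1377212}{405139}\right) = - 2201 \left(-24 + \frac{1377212}{405139}\right) = \left(-2201\right) \left(- \frac{8346124}{405139}\right) = \frac{592574804}{13069}$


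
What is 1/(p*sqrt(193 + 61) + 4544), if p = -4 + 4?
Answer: 1/4544 ≈ 0.00022007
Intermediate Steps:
p = 0
1/(p*sqrt(193 + 61) + 4544) = 1/(0*sqrt(193 + 61) + 4544) = 1/(0*sqrt(254) + 4544) = 1/(0 + 4544) = 1/4544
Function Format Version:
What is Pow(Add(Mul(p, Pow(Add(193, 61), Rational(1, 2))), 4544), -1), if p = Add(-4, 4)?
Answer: Rational(1, 4544) ≈ 0.00022007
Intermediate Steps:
p = 0
Pow(Add(Mul(p, Pow(Add(193, 61), Rational(1, 2))), 4544), -1) = Pow(Add(Mul(0, Pow(Add(193, 61), Rational(1, 2))), 4544), -1) = Pow(Add(Mul(0, Pow(254, Rational(1, 2))), 4544), -1) = Pow(Add(0, 4544), -1) = Pow(4544, -1) = Rational(1, 4544)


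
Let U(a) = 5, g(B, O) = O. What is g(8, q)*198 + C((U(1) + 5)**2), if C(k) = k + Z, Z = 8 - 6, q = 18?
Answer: 3666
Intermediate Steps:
Z = 2
C(k) = 2 + k (C(k) = k + 2 = 2 + k)
g(8, q)*198 + C((U(1) + 5)**2) = 18*198 + (2 + (5 + 5)**2) = 3564 + (2 + 10**2) = 3564 + (2 + 100) = 3564 + 102 = 3666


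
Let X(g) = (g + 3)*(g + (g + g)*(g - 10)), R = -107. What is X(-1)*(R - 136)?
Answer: -10206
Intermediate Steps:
X(g) = (3 + g)*(g + 2*g*(-10 + g)) (X(g) = (3 + g)*(g + (2*g)*(-10 + g)) = (3 + g)*(g + 2*g*(-10 + g)))
X(-1)*(R - 136) = (-(-57 - 13*(-1) + 2*(-1)**2))*(-107 - 136) = -(-57 + 13 + 2*1)*(-243) = -(-57 + 13 + 2)*(-243) = -1*(-42)*(-243) = 42*(-243) = -10206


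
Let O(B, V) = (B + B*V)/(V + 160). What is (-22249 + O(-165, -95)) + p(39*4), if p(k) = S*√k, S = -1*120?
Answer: -286135/13 - 240*√39 ≈ -23509.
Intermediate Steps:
O(B, V) = (B + B*V)/(160 + V)
S = -120
p(k) = -120*√k
(-22249 + O(-165, -95)) + p(39*4) = (-22249 - 165*(1 - 95)/(160 - 95)) - 120*2*√39 = (-22249 - 165*(-94)/65) - 240*√39 = (-22249 - 165*1/65*(-94)) - 240*√39 = (-22249 + 3102/13) - 240*√39 = -286135/13 - 240*√39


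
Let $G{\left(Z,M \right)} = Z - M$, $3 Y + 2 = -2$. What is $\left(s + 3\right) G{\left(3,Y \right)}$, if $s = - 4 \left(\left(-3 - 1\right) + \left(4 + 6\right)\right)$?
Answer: $-91$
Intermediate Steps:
$Y = - \frac{4}{3}$ ($Y = - \frac{2}{3} + \frac{1}{3} \left(-2\right) = - \frac{2}{3} - \frac{2}{3} = - \frac{4}{3} \approx -1.3333$)
$s = -24$ ($s = - 4 \left(-4 + 10\right) = \left(-4\right) 6 = -24$)
$\left(s + 3\right) G{\left(3,Y \right)} = \left(-24 + 3\right) \left(3 - - \frac{4}{3}\right) = - 21 \left(3 + \frac{4}{3}\right) = \left(-21\right) \frac{13}{3} = -91$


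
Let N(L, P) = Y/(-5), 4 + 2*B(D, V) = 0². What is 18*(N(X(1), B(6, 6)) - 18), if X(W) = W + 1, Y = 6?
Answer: -1728/5 ≈ -345.60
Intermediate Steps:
B(D, V) = -2 (B(D, V) = -2 + (½)*0² = -2 + (½)*0 = -2 + 0 = -2)
X(W) = 1 + W
N(L, P) = -6/5 (N(L, P) = 6/(-5) = 6*(-⅕) = -6/5)
18*(N(X(1), B(6, 6)) - 18) = 18*(-6/5 - 18) = 18*(-96/5) = -1728/5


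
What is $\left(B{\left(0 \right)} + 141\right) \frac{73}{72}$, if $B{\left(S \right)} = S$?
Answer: $\frac{3431}{24} \approx 142.96$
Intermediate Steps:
$\left(B{\left(0 \right)} + 141\right) \frac{73}{72} = \left(0 + 141\right) \frac{73}{72} = 141 \cdot 73 \cdot \frac{1}{72} = 141 \cdot \frac{73}{72} = \frac{3431}{24}$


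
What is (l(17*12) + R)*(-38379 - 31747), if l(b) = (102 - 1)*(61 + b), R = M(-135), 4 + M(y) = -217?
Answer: -1861424544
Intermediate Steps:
M(y) = -221 (M(y) = -4 - 217 = -221)
R = -221
l(b) = 6161 + 101*b (l(b) = 101*(61 + b) = 6161 + 101*b)
(l(17*12) + R)*(-38379 - 31747) = ((6161 + 101*(17*12)) - 221)*(-38379 - 31747) = ((6161 + 101*204) - 221)*(-70126) = ((6161 + 20604) - 221)*(-70126) = (26765 - 221)*(-70126) = 26544*(-70126) = -1861424544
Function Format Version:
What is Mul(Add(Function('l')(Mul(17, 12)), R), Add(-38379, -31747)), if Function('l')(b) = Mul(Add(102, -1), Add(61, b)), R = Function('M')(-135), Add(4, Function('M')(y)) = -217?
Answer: -1861424544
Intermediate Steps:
Function('M')(y) = -221 (Function('M')(y) = Add(-4, -217) = -221)
R = -221
Function('l')(b) = Add(6161, Mul(101, b)) (Function('l')(b) = Mul(101, Add(61, b)) = Add(6161, Mul(101, b)))
Mul(Add(Function('l')(Mul(17, 12)), R), Add(-38379, -31747)) = Mul(Add(Add(6161, Mul(101, Mul(17, 12))), -221), Add(-38379, -31747)) = Mul(Add(Add(6161, Mul(101, 204)), -221), -70126) = Mul(Add(Add(6161, 20604), -221), -70126) = Mul(Add(26765, -221), -70126) = Mul(26544, -70126) = -1861424544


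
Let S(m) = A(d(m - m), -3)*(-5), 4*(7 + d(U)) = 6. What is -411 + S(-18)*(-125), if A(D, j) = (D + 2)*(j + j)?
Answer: 12714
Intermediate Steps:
d(U) = -11/2 (d(U) = -7 + (¼)*6 = -7 + 3/2 = -11/2)
A(D, j) = 2*j*(2 + D) (A(D, j) = (2 + D)*(2*j) = 2*j*(2 + D))
S(m) = -105 (S(m) = (2*(-3)*(2 - 11/2))*(-5) = (2*(-3)*(-7/2))*(-5) = 21*(-5) = -105)
-411 + S(-18)*(-125) = -411 - 105*(-125) = -411 + 13125 = 12714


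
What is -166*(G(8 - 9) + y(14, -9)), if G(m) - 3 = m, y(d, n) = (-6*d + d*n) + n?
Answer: 36022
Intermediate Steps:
y(d, n) = n - 6*d + d*n
G(m) = 3 + m
-166*(G(8 - 9) + y(14, -9)) = -166*((3 + (8 - 9)) + (-9 - 6*14 + 14*(-9))) = -166*((3 - 1) + (-9 - 84 - 126)) = -166*(2 - 219) = -166*(-217) = 36022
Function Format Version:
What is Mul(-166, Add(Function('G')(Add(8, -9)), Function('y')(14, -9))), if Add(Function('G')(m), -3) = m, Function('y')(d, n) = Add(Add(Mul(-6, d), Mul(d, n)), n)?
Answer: 36022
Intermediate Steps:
Function('y')(d, n) = Add(n, Mul(-6, d), Mul(d, n))
Function('G')(m) = Add(3, m)
Mul(-166, Add(Function('G')(Add(8, -9)), Function('y')(14, -9))) = Mul(-166, Add(Add(3, Add(8, -9)), Add(-9, Mul(-6, 14), Mul(14, -9)))) = Mul(-166, Add(Add(3, -1), Add(-9, -84, -126))) = Mul(-166, Add(2, -219)) = Mul(-166, -217) = 36022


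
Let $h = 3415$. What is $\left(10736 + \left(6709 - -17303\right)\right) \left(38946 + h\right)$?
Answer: $1471960028$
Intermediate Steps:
$\left(10736 + \left(6709 - -17303\right)\right) \left(38946 + h\right) = \left(10736 + \left(6709 - -17303\right)\right) \left(38946 + 3415\right) = \left(10736 + \left(6709 + 17303\right)\right) 42361 = \left(10736 + 24012\right) 42361 = 34748 \cdot 42361 = 1471960028$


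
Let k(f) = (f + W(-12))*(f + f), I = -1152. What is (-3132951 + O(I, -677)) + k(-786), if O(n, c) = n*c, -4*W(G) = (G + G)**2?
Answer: -891087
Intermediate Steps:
W(G) = -G**2 (W(G) = -(G + G)**2/4 = -4*G**2/4 = -G**2)
k(f) = 2*f*(-144 + f) (k(f) = (f - 1*(-12)**2)*(f + f) = (f - 1*144)*(2*f) = (f - 144)*(2*f) = (-144 + f)*(2*f) = 2*f*(-144 + f))
O(n, c) = c*n
(-3132951 + O(I, -677)) + k(-786) = (-3132951 - 677*(-1152)) + 2*(-786)*(-144 - 786) = (-3132951 + 779904) + 2*(-786)*(-930) = -2353047 + 1461960 = -891087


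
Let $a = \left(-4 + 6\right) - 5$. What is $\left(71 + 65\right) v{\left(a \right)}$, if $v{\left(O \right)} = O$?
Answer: $-408$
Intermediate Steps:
$a = -3$ ($a = 2 - 5 = -3$)
$\left(71 + 65\right) v{\left(a \right)} = \left(71 + 65\right) \left(-3\right) = 136 \left(-3\right) = -408$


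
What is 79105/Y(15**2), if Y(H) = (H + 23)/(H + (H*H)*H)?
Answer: 450536594625/124 ≈ 3.6334e+9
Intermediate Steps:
Y(H) = (23 + H)/(H + H**3) (Y(H) = (23 + H)/(H + H**2*H) = (23 + H)/(H + H**3))
79105/Y(15**2) = 79105/(((23 + 15**2)/(15**2 + (15**2)**3))) = 79105/(((23 + 225)/(225 + 225**3))) = 79105/((248/(225 + 11390625))) = 79105/((248/11390850)) = 79105/(((1/11390850)*248)) = 79105/(124/5695425) = 79105*(5695425/124) = 450536594625/124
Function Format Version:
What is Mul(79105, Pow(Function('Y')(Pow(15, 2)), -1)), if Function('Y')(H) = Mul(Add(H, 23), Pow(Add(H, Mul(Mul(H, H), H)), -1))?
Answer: Rational(450536594625, 124) ≈ 3.6334e+9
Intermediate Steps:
Function('Y')(H) = Mul(Pow(Add(H, Pow(H, 3)), -1), Add(23, H)) (Function('Y')(H) = Mul(Add(23, H), Pow(Add(H, Mul(Pow(H, 2), H)), -1)) = Mul(Add(23, H), Pow(Add(H, Pow(H, 3)), -1)) = Mul(Pow(Add(H, Pow(H, 3)), -1), Add(23, H)))
Mul(79105, Pow(Function('Y')(Pow(15, 2)), -1)) = Mul(79105, Pow(Mul(Pow(Add(Pow(15, 2), Pow(Pow(15, 2), 3)), -1), Add(23, Pow(15, 2))), -1)) = Mul(79105, Pow(Mul(Pow(Add(225, Pow(225, 3)), -1), Add(23, 225)), -1)) = Mul(79105, Pow(Mul(Pow(Add(225, 11390625), -1), 248), -1)) = Mul(79105, Pow(Mul(Pow(11390850, -1), 248), -1)) = Mul(79105, Pow(Mul(Rational(1, 11390850), 248), -1)) = Mul(79105, Pow(Rational(124, 5695425), -1)) = Mul(79105, Rational(5695425, 124)) = Rational(450536594625, 124)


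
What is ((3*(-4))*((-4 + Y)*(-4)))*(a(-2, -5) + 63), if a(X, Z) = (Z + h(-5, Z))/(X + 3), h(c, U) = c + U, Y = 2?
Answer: -4608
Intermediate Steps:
h(c, U) = U + c
a(X, Z) = (-5 + 2*Z)/(3 + X) (a(X, Z) = (Z + (Z - 5))/(X + 3) = (Z + (-5 + Z))/(3 + X) = (-5 + 2*Z)/(3 + X))
((3*(-4))*((-4 + Y)*(-4)))*(a(-2, -5) + 63) = ((3*(-4))*((-4 + 2)*(-4)))*((-5 + 2*(-5))/(3 - 2) + 63) = (-(-24)*(-4))*((-5 - 10)/1 + 63) = (-12*8)*(1*(-15) + 63) = -96*(-15 + 63) = -96*48 = -4608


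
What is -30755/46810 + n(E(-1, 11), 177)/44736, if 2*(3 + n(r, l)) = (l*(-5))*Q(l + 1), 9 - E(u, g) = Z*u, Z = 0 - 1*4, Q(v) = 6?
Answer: -25004611/34901536 ≈ -0.71643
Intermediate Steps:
Z = -4 (Z = 0 - 4 = -4)
E(u, g) = 9 + 4*u (E(u, g) = 9 - (-4)*u = 9 + 4*u)
n(r, l) = -3 - 15*l (n(r, l) = -3 + ((l*(-5))*6)/2 = -3 + (-5*l*6)/2 = -3 + (-30*l)/2 = -3 - 15*l)
-30755/46810 + n(E(-1, 11), 177)/44736 = -30755/46810 + (-3 - 15*177)/44736 = -30755*1/46810 + (-3 - 2655)*(1/44736) = -6151/9362 - 2658*1/44736 = -6151/9362 - 443/7456 = -25004611/34901536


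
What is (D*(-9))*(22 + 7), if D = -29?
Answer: 7569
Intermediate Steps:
(D*(-9))*(22 + 7) = (-29*(-9))*(22 + 7) = 261*29 = 7569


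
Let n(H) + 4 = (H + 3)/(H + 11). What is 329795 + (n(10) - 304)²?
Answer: 187106620/441 ≈ 4.2428e+5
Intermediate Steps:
n(H) = -4 + (3 + H)/(11 + H) (n(H) = -4 + (H + 3)/(H + 11) = -4 + (3 + H)/(11 + H))
329795 + (n(10) - 304)² = 329795 + ((-41 - 3*10)/(11 + 10) - 304)² = 329795 + ((-41 - 30)/21 - 304)² = 329795 + ((1/21)*(-71) - 304)² = 329795 + (-71/21 - 304)² = 329795 + (-6455/21)² = 329795 + 41667025/441 = 187106620/441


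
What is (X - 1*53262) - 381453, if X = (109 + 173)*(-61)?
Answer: -451917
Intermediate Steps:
X = -17202 (X = 282*(-61) = -17202)
(X - 1*53262) - 381453 = (-17202 - 1*53262) - 381453 = (-17202 - 53262) - 381453 = -70464 - 381453 = -451917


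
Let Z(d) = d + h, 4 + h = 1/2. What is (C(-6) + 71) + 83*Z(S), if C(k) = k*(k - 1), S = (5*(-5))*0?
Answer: -355/2 ≈ -177.50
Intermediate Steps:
S = 0 (S = -25*0 = 0)
C(k) = k*(-1 + k)
h = -7/2 (h = -4 + 1/2 = -4 + ½ = -7/2 ≈ -3.5000)
Z(d) = -7/2 + d (Z(d) = d - 7/2 = -7/2 + d)
(C(-6) + 71) + 83*Z(S) = (-6*(-1 - 6) + 71) + 83*(-7/2 + 0) = (-6*(-7) + 71) + 83*(-7/2) = (42 + 71) - 581/2 = 113 - 581/2 = -355/2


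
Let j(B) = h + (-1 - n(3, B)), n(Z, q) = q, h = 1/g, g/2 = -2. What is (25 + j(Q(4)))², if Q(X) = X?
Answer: 6241/16 ≈ 390.06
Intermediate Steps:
g = -4 (g = 2*(-2) = -4)
h = -¼ (h = 1/(-4) = -¼ ≈ -0.25000)
j(B) = -5/4 - B (j(B) = -¼ + (-1 - B) = -5/4 - B)
(25 + j(Q(4)))² = (25 + (-5/4 - 1*4))² = (25 + (-5/4 - 4))² = (25 - 21/4)² = (79/4)² = 6241/16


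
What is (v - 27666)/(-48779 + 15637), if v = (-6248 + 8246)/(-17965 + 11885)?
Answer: 84105639/100751680 ≈ 0.83478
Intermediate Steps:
v = -999/3040 (v = 1998/(-6080) = 1998*(-1/6080) = -999/3040 ≈ -0.32862)
(v - 27666)/(-48779 + 15637) = (-999/3040 - 27666)/(-48779 + 15637) = -84105639/3040/(-33142) = -84105639/3040*(-1/33142) = 84105639/100751680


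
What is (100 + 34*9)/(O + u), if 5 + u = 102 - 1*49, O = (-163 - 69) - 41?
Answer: -406/225 ≈ -1.8044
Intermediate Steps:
O = -273 (O = -232 - 41 = -273)
u = 48 (u = -5 + (102 - 1*49) = -5 + (102 - 49) = -5 + 53 = 48)
(100 + 34*9)/(O + u) = (100 + 34*9)/(-273 + 48) = (100 + 306)/(-225) = 406*(-1/225) = -406/225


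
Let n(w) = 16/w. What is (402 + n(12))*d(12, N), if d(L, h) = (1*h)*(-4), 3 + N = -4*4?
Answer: 91960/3 ≈ 30653.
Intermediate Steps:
N = -19 (N = -3 - 4*4 = -3 - 16 = -19)
d(L, h) = -4*h (d(L, h) = h*(-4) = -4*h)
(402 + n(12))*d(12, N) = (402 + 16/12)*(-4*(-19)) = (402 + 16*(1/12))*76 = (402 + 4/3)*76 = (1210/3)*76 = 91960/3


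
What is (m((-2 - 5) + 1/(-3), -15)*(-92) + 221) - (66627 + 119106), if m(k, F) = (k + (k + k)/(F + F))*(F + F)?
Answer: -613208/3 ≈ -2.0440e+5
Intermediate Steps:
m(k, F) = 2*F*(k + k/F) (m(k, F) = (k + (2*k)/((2*F)))*(2*F) = (k + (2*k)*(1/(2*F)))*(2*F) = (k + k/F)*(2*F) = 2*F*(k + k/F))
(m((-2 - 5) + 1/(-3), -15)*(-92) + 221) - (66627 + 119106) = ((2*((-2 - 5) + 1/(-3))*(1 - 15))*(-92) + 221) - (66627 + 119106) = ((2*(-7 + 1*(-⅓))*(-14))*(-92) + 221) - 1*185733 = ((2*(-7 - ⅓)*(-14))*(-92) + 221) - 185733 = ((2*(-22/3)*(-14))*(-92) + 221) - 185733 = ((616/3)*(-92) + 221) - 185733 = (-56672/3 + 221) - 185733 = -56009/3 - 185733 = -613208/3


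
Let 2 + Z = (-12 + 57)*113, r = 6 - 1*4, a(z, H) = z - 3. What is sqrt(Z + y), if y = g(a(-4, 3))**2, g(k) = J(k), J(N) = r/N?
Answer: sqrt(249071)/7 ≈ 71.296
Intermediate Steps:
a(z, H) = -3 + z
r = 2 (r = 6 - 4 = 2)
J(N) = 2/N
Z = 5083 (Z = -2 + (-12 + 57)*113 = -2 + 45*113 = -2 + 5085 = 5083)
g(k) = 2/k
y = 4/49 (y = (2/(-3 - 4))**2 = (2/(-7))**2 = (2*(-1/7))**2 = (-2/7)**2 = 4/49 ≈ 0.081633)
sqrt(Z + y) = sqrt(5083 + 4/49) = sqrt(249071/49) = sqrt(249071)/7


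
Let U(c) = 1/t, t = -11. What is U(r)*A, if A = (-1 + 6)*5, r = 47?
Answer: -25/11 ≈ -2.2727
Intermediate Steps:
A = 25 (A = 5*5 = 25)
U(c) = -1/11 (U(c) = 1/(-11) = -1/11)
U(r)*A = -1/11*25 = -25/11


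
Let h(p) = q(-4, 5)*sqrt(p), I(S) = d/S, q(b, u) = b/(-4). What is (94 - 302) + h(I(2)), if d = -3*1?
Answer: -208 + I*sqrt(6)/2 ≈ -208.0 + 1.2247*I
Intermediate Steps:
d = -3
q(b, u) = -b/4 (q(b, u) = b*(-1/4) = -b/4)
I(S) = -3/S
h(p) = sqrt(p) (h(p) = (-1/4*(-4))*sqrt(p) = 1*sqrt(p) = sqrt(p))
(94 - 302) + h(I(2)) = (94 - 302) + sqrt(-3/2) = -208 + sqrt(-3*1/2) = -208 + sqrt(-3/2) = -208 + I*sqrt(6)/2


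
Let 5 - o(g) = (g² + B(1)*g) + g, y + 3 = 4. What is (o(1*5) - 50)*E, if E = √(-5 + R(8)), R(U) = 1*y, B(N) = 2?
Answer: -170*I ≈ -170.0*I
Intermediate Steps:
y = 1 (y = -3 + 4 = 1)
R(U) = 1 (R(U) = 1*1 = 1)
o(g) = 5 - g² - 3*g (o(g) = 5 - ((g² + 2*g) + g) = 5 - (g² + 3*g) = 5 + (-g² - 3*g) = 5 - g² - 3*g)
E = 2*I (E = √(-5 + 1) = √(-4) = 2*I ≈ 2.0*I)
(o(1*5) - 50)*E = ((5 - (1*5)² - 3*5) - 50)*(2*I) = ((5 - 1*5² - 3*5) - 50)*(2*I) = ((5 - 1*25 - 15) - 50)*(2*I) = ((5 - 25 - 15) - 50)*(2*I) = (-35 - 50)*(2*I) = -170*I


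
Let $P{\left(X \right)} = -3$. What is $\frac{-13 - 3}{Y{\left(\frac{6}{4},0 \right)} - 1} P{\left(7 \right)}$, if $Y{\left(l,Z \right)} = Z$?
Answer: $-48$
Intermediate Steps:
$\frac{-13 - 3}{Y{\left(\frac{6}{4},0 \right)} - 1} P{\left(7 \right)} = \frac{-13 - 3}{0 - 1} \left(-3\right) = - \frac{16}{-1} \left(-3\right) = \left(-16\right) \left(-1\right) \left(-3\right) = 16 \left(-3\right) = -48$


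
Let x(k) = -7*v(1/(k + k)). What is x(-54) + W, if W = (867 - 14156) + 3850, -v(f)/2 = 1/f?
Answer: -10951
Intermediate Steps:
v(f) = -2/f
x(k) = 28*k (x(k) = -(-14)/(1/(k + k)) = -(-14)/(1/(2*k)) = -(-14)*2*k = -(-28)*k = 28*k)
W = -9439 (W = -13289 + 3850 = -9439)
x(-54) + W = 28*(-54) - 9439 = -1512 - 9439 = -10951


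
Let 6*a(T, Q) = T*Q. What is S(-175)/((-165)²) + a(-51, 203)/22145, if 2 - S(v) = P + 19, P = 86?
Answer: -19703069/241159050 ≈ -0.081702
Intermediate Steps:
S(v) = -103 (S(v) = 2 - (86 + 19) = 2 - 1*105 = 2 - 105 = -103)
a(T, Q) = Q*T/6 (a(T, Q) = (T*Q)/6 = (Q*T)/6 = Q*T/6)
S(-175)/((-165)²) + a(-51, 203)/22145 = -103/((-165)²) + ((⅙)*203*(-51))/22145 = -103/27225 - 3451/2*1/22145 = -103*1/27225 - 3451/44290 = -103/27225 - 3451/44290 = -19703069/241159050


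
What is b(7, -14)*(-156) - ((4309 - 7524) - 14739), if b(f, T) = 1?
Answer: 17798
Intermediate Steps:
b(7, -14)*(-156) - ((4309 - 7524) - 14739) = 1*(-156) - ((4309 - 7524) - 14739) = -156 - (-3215 - 14739) = -156 - 1*(-17954) = -156 + 17954 = 17798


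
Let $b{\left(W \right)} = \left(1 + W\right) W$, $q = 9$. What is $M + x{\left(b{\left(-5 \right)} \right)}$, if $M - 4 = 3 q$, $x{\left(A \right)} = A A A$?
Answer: $8031$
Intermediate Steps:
$b{\left(W \right)} = W \left(1 + W\right)$
$x{\left(A \right)} = A^{3}$ ($x{\left(A \right)} = A^{2} A = A^{3}$)
$M = 31$ ($M = 4 + 3 \cdot 9 = 4 + 27 = 31$)
$M + x{\left(b{\left(-5 \right)} \right)} = 31 + \left(- 5 \left(1 - 5\right)\right)^{3} = 31 + \left(\left(-5\right) \left(-4\right)\right)^{3} = 31 + 20^{3} = 31 + 8000 = 8031$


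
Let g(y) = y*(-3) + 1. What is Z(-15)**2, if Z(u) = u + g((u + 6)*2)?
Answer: 1600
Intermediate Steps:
g(y) = 1 - 3*y (g(y) = -3*y + 1 = 1 - 3*y)
Z(u) = -35 - 5*u (Z(u) = u + (1 - 3*(u + 6)*2) = u + (1 - 3*(6 + u)*2) = u + (1 - 3*(12 + 2*u)) = u + (1 + (-36 - 6*u)) = u + (-35 - 6*u) = -35 - 5*u)
Z(-15)**2 = (-35 - 5*(-15))**2 = (-35 + 75)**2 = 40**2 = 1600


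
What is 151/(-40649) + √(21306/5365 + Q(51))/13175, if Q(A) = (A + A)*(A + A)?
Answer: -151/40649 + √299574979590/70683875 ≈ 0.0040287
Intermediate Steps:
Q(A) = 4*A² (Q(A) = (2*A)*(2*A) = 4*A²)
151/(-40649) + √(21306/5365 + Q(51))/13175 = 151/(-40649) + √(21306/5365 + 4*51²)/13175 = 151*(-1/40649) + √(21306*(1/5365) + 4*2601)*(1/13175) = -151/40649 + √(21306/5365 + 10404)*(1/13175) = -151/40649 + √(55838766/5365)*(1/13175) = -151/40649 + (√299574979590/5365)*(1/13175) = -151/40649 + √299574979590/70683875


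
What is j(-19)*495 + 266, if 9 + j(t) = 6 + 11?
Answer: 4226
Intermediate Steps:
j(t) = 8 (j(t) = -9 + (6 + 11) = -9 + 17 = 8)
j(-19)*495 + 266 = 8*495 + 266 = 3960 + 266 = 4226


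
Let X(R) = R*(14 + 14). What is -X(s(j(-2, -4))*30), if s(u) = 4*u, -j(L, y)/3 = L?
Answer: -20160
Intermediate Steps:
j(L, y) = -3*L
X(R) = 28*R (X(R) = R*28 = 28*R)
-X(s(j(-2, -4))*30) = -28*(4*(-3*(-2)))*30 = -28*(4*6)*30 = -28*24*30 = -28*720 = -1*20160 = -20160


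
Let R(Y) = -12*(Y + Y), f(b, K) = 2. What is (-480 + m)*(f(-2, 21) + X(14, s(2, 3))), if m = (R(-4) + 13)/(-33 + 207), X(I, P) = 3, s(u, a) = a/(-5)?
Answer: -417055/174 ≈ -2396.9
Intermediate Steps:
s(u, a) = -a/5 (s(u, a) = a*(-1/5) = -a/5)
R(Y) = -24*Y
m = 109/174 (m = (-24*(-4) + 13)/(-33 + 207) = (96 + 13)/174 = 109*(1/174) = 109/174 ≈ 0.62644)
(-480 + m)*(f(-2, 21) + X(14, s(2, 3))) = (-480 + 109/174)*(2 + 3) = -83411/174*5 = -417055/174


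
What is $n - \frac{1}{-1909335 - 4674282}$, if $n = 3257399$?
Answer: $\frac{21445467432184}{6583617} \approx 3.2574 \cdot 10^{6}$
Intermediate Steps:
$n - \frac{1}{-1909335 - 4674282} = 3257399 - \frac{1}{-1909335 - 4674282} = 3257399 - \frac{1}{-6583617} = 3257399 - - \frac{1}{6583617} = 3257399 + \frac{1}{6583617} = \frac{21445467432184}{6583617}$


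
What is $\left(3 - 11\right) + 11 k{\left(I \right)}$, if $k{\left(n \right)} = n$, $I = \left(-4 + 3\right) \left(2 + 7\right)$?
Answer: $-107$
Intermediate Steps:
$I = -9$ ($I = \left(-1\right) 9 = -9$)
$\left(3 - 11\right) + 11 k{\left(I \right)} = \left(3 - 11\right) + 11 \left(-9\right) = -8 - 99 = -107$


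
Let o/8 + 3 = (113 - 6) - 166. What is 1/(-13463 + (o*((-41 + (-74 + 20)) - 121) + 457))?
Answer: 1/94130 ≈ 1.0624e-5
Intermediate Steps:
o = -496 (o = -24 + 8*((113 - 6) - 166) = -24 + 8*(107 - 166) = -24 + 8*(-59) = -24 - 472 = -496)
1/(-13463 + (o*((-41 + (-74 + 20)) - 121) + 457)) = 1/(-13463 + (-496*((-41 + (-74 + 20)) - 121) + 457)) = 1/(-13463 + (-496*((-41 - 54) - 121) + 457)) = 1/(-13463 + (-496*(-95 - 121) + 457)) = 1/(-13463 + (-496*(-216) + 457)) = 1/(-13463 + (107136 + 457)) = 1/(-13463 + 107593) = 1/94130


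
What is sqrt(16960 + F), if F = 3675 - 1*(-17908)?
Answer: sqrt(38543) ≈ 196.32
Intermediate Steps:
F = 21583 (F = 3675 + 17908 = 21583)
sqrt(16960 + F) = sqrt(16960 + 21583) = sqrt(38543)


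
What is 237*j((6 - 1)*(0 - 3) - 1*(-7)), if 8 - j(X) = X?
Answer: 3792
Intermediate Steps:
j(X) = 8 - X
237*j((6 - 1)*(0 - 3) - 1*(-7)) = 237*(8 - ((6 - 1)*(0 - 3) - 1*(-7))) = 237*(8 - (5*(-3) + 7)) = 237*(8 - (-15 + 7)) = 237*(8 - 1*(-8)) = 237*(8 + 8) = 237*16 = 3792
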